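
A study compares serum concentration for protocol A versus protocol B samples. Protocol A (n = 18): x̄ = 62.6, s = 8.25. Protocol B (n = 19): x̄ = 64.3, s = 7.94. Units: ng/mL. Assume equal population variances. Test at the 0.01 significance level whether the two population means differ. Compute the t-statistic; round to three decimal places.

Let group 1 = protocol A, group 2 = protocol B. H0: μ_1 = μ_2; H1: μ_1 ≠ μ_2 (two-sample pooled-variance t-test, two-sided).
s_p² = [(18−1)·8.25² + (19−1)·7.94²]/(18+19−2) = 65.4814
t = (62.6 − 64.3)/√[65.4814·(1/18 + 1/19)] = -0.639
df = n₁ + n₂ − 2 = 35
Two-sided p-value ≈ 0.527
Since p ≈ 0.527 > α = 0.01, fail to reject H0; the data do not provide sufficient evidence against H0.

-0.639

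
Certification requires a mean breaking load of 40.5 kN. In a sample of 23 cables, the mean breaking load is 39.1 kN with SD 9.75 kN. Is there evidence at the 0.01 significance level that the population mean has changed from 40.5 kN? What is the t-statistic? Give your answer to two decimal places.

-0.69

H0: μ = 40.5; H1: μ ≠ 40.5 (one-sample t-test, two-sided).
t = (x̄ − μ₀)/(s/√n) = (39.1 − 40.5)/(9.75/√23) = -0.69
df = n − 1 = 22
Two-sided p-value ≈ 0.4983
Since p ≈ 0.4983 > α = 0.01, fail to reject H0; the data do not provide sufficient evidence against H0.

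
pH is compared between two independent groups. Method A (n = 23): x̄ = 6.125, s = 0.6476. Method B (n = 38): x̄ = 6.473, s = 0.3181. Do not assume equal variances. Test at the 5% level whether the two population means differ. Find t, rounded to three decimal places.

-2.407

Let group 1 = method A, group 2 = method B. H0: μ_1 = μ_2; H1: μ_1 ≠ μ_2 (Welch's two-sample t-test, two-sided).
t = (x̄_1 − x̄_2)/√(s_1²/n_1 + s_2²/n_2) = (6.125 − 6.473)/√(0.6476²/23 + 0.3181²/38) = -2.407
Welch–Satterthwaite df ≈ 28.53
Two-sided p-value ≈ 0.023
Since p ≈ 0.023 < α = 0.05, reject H0; the evidence is statistically significant.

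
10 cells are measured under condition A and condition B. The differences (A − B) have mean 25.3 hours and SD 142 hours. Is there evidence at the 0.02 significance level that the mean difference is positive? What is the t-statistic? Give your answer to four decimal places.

0.5634

H0: μ_d = 0; H1: μ_d > 0 (paired t-test on the differences, right-tailed).
t = d̄/(s_d/√n) = 25.3/(142/√10) = 0.5634
df = n − 1 = 9
p-value = P(T ≥ 0.5634) ≈ 0.293
Since p ≈ 0.293 > α = 0.02, fail to reject H0; the evidence is not statistically significant.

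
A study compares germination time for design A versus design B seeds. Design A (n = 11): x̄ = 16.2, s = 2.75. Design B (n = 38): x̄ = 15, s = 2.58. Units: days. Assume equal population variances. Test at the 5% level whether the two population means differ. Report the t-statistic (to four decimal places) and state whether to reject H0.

Let group 1 = design A, group 2 = design B. H0: μ_1 = μ_2; H1: μ_1 ≠ μ_2 (two-sample pooled-variance t-test, two-sided).
s_p² = [(11−1)·2.75² + (38−1)·2.58²]/(11+38−2) = 6.84919
t = (16.2 − 15)/√[6.84919·(1/11 + 1/38)] = 1.3392
df = n₁ + n₂ − 2 = 47
Two-sided p-value ≈ 0.1869
Since p ≈ 0.1869 > α = 0.05, fail to reject H0; the data do not provide sufficient evidence against H0.

t = 1.3392; fail to reject H0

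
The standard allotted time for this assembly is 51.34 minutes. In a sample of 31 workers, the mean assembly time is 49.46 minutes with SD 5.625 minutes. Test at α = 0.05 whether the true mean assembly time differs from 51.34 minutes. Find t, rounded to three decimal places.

-1.861

H0: μ = 51.34; H1: μ ≠ 51.34 (one-sample t-test, two-sided).
t = (x̄ − μ₀)/(s/√n) = (49.46 − 51.34)/(5.625/√31) = -1.861
df = n − 1 = 30
Two-sided p-value ≈ 0.0726
Since p ≈ 0.0726 > α = 0.05, fail to reject H0; the evidence is not statistically significant.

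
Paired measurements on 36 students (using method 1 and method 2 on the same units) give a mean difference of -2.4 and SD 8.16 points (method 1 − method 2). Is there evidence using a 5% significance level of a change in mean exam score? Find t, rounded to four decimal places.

-1.7647

H0: μ_d = 0; H1: μ_d ≠ 0 (paired t-test on the differences, two-sided).
t = d̄/(s_d/√n) = -2.4/(8.16/√36) = -1.7647
df = n − 1 = 35
Two-sided p-value ≈ 0.086
Since p ≈ 0.086 > α = 0.05, fail to reject H0; the evidence is not statistically significant.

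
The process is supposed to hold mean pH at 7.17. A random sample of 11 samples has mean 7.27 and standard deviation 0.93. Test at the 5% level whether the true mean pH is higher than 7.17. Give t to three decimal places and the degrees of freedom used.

t = 0.357, df = 10

H0: μ = 7.17; H1: μ > 7.17 (one-sample t-test, right-tailed).
t = (x̄ − μ₀)/(s/√n) = (7.27 − 7.17)/(0.93/√11) = 0.357
df = n − 1 = 10
p-value = P(T ≥ 0.357) ≈ 0.3644
Since p ≈ 0.3644 > α = 0.05, fail to reject H0; the evidence is not statistically significant.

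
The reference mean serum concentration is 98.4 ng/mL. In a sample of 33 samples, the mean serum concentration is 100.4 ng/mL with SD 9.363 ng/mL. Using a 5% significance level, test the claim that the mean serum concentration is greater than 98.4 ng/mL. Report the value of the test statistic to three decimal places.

H0: μ = 98.4; H1: μ > 98.4 (one-sample t-test, right-tailed).
t = (x̄ − μ₀)/(s/√n) = (100.4 − 98.4)/(9.363/√33) = 1.227
df = n − 1 = 32
p-value = P(T ≥ 1.227) ≈ 0.114
Since p ≈ 0.114 > α = 0.05, fail to reject H0; the evidence is not statistically significant.

1.227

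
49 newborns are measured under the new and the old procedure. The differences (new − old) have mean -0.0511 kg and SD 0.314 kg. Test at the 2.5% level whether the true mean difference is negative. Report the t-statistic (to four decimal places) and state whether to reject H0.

t = -1.1392; fail to reject H0

H0: μ_d = 0; H1: μ_d < 0 (paired t-test on the differences, left-tailed).
t = d̄/(s_d/√n) = -0.0511/(0.314/√49) = -1.1392
df = n − 1 = 48
p-value = P(T ≤ -1.1392) ≈ 0.130
Since p ≈ 0.130 > α = 0.025, fail to reject H0; the data do not provide sufficient evidence against H0.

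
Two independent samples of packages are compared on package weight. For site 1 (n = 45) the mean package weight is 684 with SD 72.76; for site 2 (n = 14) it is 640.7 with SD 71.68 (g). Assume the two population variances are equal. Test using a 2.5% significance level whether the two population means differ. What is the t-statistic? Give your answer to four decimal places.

Let group 1 = site 1, group 2 = site 2. H0: μ_1 = μ_2; H1: μ_1 ≠ μ_2 (two-sample pooled-variance t-test, two-sided).
s_p² = [(45−1)·72.76² + (14−1)·71.68²]/(45+14−2) = 5258.44
t = (684 − 640.7)/√[5258.44·(1/45 + 1/14)] = 1.9512
df = n₁ + n₂ − 2 = 57
Two-sided p-value ≈ 0.0560
Since p ≈ 0.0560 > α = 0.025, fail to reject H0; the evidence is not statistically significant.

1.9512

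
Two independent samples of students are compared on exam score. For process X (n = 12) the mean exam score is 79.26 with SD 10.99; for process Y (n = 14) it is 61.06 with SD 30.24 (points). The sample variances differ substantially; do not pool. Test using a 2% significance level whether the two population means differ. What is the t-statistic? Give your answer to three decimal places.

Let group 1 = process X, group 2 = process Y. H0: μ_1 = μ_2; H1: μ_1 ≠ μ_2 (Welch's two-sample t-test, two-sided).
t = (x̄_1 − x̄_2)/√(s_1²/n_1 + s_2²/n_2) = (79.26 − 61.06)/√(10.99²/12 + 30.24²/14) = 2.096
Welch–Satterthwaite df ≈ 16.84
Two-sided p-value ≈ 0.0515
Since p ≈ 0.0515 > α = 0.02, fail to reject H0; the data do not provide sufficient evidence against H0.

2.096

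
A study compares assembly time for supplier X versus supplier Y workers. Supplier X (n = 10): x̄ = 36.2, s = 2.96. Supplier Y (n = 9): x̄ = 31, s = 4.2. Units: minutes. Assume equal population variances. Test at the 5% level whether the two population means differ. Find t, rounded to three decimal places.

Let group 1 = supplier X, group 2 = supplier Y. H0: μ_1 = μ_2; H1: μ_1 ≠ μ_2 (two-sample pooled-variance t-test, two-sided).
s_p² = [(10−1)·2.96² + (9−1)·4.2²]/(10+9−2) = 12.9397
t = (36.2 − 31)/√[12.9397·(1/10 + 1/9)] = 3.146
df = n₁ + n₂ − 2 = 17
Two-sided p-value ≈ 0.0059
Since p ≈ 0.0059 < α = 0.05, reject H0; the evidence is statistically significant.

3.146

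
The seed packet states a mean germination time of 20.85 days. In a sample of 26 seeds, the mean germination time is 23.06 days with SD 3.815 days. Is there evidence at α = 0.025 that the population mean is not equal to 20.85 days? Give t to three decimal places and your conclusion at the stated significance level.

t = 2.954; reject H0

H0: μ = 20.85; H1: μ ≠ 20.85 (one-sample t-test, two-sided).
t = (x̄ − μ₀)/(s/√n) = (23.06 − 20.85)/(3.815/√26) = 2.954
df = n − 1 = 25
Two-sided p-value ≈ 0.007
Since p ≈ 0.007 < α = 0.025, reject H0; the data support H1.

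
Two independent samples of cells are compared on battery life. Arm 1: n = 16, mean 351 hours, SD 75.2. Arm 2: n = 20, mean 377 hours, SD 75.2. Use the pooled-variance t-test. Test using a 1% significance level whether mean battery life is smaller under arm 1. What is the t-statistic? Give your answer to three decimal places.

-1.031

Let group 1 = arm 1, group 2 = arm 2. H0: μ_1 = μ_2; H1: μ_1 < μ_2 (two-sample pooled-variance t-test, left-tailed).
s_p² = [(16−1)·75.2² + (20−1)·75.2²]/(16+20−2) = 5655.04
t = (351 − 377)/√[5655.04·(1/16 + 1/20)] = -1.031
df = n₁ + n₂ − 2 = 34
p-value = P(T ≤ -1.031) ≈ 0.1550
Since p ≈ 0.1550 > α = 0.01, fail to reject H0; the data do not provide sufficient evidence against H0.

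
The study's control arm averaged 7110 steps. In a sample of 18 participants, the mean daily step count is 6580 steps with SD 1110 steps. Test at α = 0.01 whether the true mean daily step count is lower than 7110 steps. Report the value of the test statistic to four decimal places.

-2.0258

H0: μ = 7110; H1: μ < 7110 (one-sample t-test, left-tailed).
t = (x̄ − μ₀)/(s/√n) = (6580 − 7110)/(1110/√18) = -2.0258
df = n − 1 = 17
p-value = P(T ≤ -2.0258) ≈ 0.0294
Since p ≈ 0.0294 > α = 0.01, fail to reject H0; the evidence is not statistically significant.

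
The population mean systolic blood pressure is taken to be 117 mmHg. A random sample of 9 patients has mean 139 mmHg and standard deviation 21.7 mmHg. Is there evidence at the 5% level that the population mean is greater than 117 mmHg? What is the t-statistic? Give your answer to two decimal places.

3.04

H0: μ = 117; H1: μ > 117 (one-sample t-test, right-tailed).
t = (x̄ − μ₀)/(s/√n) = (139 − 117)/(21.7/√9) = 3.04
df = n − 1 = 8
p-value = P(T ≥ 3.04) ≈ 0.0080
Since p ≈ 0.0080 < α = 0.05, reject H0; the evidence is statistically significant.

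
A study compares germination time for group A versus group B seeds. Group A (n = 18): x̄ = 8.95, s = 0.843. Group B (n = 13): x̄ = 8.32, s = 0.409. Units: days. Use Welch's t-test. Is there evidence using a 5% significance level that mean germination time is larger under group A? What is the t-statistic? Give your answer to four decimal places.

2.7535

Let group 1 = group A, group 2 = group B. H0: μ_1 = μ_2; H1: μ_1 > μ_2 (Welch's two-sample t-test, right-tailed).
t = (x̄_1 − x̄_2)/√(s_1²/n_1 + s_2²/n_2) = (8.95 − 8.32)/√(0.843²/18 + 0.409²/13) = 2.7535
Welch–Satterthwaite df ≈ 25.98
p-value = P(T ≥ 2.7535) ≈ 0.005
Since p ≈ 0.005 < α = 0.05, reject H0; the evidence is statistically significant.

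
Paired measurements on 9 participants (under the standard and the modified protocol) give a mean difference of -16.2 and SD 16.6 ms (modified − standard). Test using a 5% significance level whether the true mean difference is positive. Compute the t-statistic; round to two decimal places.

H0: μ_d = 0; H1: μ_d > 0 (paired t-test on the differences, right-tailed).
t = d̄/(s_d/√n) = -16.2/(16.6/√9) = -2.93
df = n − 1 = 8
p-value = P(T ≥ -2.93) ≈ 0.9905
Since p ≈ 0.9905 > α = 0.05, fail to reject H0; the data do not provide sufficient evidence against H0.

-2.93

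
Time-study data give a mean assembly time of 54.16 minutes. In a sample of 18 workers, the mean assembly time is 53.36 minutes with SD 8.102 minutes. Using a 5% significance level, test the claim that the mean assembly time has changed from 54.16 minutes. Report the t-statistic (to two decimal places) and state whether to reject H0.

H0: μ = 54.16; H1: μ ≠ 54.16 (one-sample t-test, two-sided).
t = (x̄ − μ₀)/(s/√n) = (53.36 − 54.16)/(8.102/√18) = -0.42
df = n − 1 = 17
Two-sided p-value ≈ 0.6805
Since p ≈ 0.6805 > α = 0.05, fail to reject H0; the data do not provide sufficient evidence against H0.

t = -0.42; fail to reject H0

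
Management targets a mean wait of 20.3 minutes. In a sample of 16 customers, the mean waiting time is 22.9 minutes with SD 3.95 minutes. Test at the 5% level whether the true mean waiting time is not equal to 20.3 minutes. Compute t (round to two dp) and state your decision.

t = 2.63; reject H0

H0: μ = 20.3; H1: μ ≠ 20.3 (one-sample t-test, two-sided).
t = (x̄ − μ₀)/(s/√n) = (22.9 − 20.3)/(3.95/√16) = 2.63
df = n − 1 = 15
Two-sided p-value ≈ 0.019
Since p ≈ 0.019 < α = 0.05, reject H0; the data support H1.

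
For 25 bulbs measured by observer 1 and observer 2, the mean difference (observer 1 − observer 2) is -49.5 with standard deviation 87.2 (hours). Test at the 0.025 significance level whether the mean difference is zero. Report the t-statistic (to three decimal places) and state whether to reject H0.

t = -2.838; reject H0

H0: μ_d = 0; H1: μ_d ≠ 0 (paired t-test on the differences, two-sided).
t = d̄/(s_d/√n) = -49.5/(87.2/√25) = -2.838
df = n − 1 = 24
Two-sided p-value ≈ 0.009
Since p ≈ 0.009 < α = 0.025, reject H0; the data support H1.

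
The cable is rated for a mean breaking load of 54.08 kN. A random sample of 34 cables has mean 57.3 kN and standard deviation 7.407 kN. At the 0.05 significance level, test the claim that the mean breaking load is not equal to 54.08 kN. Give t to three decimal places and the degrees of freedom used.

H0: μ = 54.08; H1: μ ≠ 54.08 (one-sample t-test, two-sided).
t = (x̄ − μ₀)/(s/√n) = (57.3 − 54.08)/(7.407/√34) = 2.535
df = n − 1 = 33
Two-sided p-value ≈ 0.016
Since p ≈ 0.016 < α = 0.05, reject H0; the data support H1.

t = 2.535, df = 33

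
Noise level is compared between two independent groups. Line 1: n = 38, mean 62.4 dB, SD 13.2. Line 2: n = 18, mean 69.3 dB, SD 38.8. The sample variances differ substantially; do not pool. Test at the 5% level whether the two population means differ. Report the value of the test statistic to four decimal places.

Let group 1 = line 1, group 2 = line 2. H0: μ_1 = μ_2; H1: μ_1 ≠ μ_2 (Welch's two-sample t-test, two-sided).
t = (x̄_1 − x̄_2)/√(s_1²/n_1 + s_2²/n_2) = (62.4 − 69.3)/√(13.2²/38 + 38.8²/18) = -0.7346
Welch–Satterthwaite df ≈ 18.89
Two-sided p-value ≈ 0.4716
Since p ≈ 0.4716 > α = 0.05, fail to reject H0; the evidence is not statistically significant.

-0.7346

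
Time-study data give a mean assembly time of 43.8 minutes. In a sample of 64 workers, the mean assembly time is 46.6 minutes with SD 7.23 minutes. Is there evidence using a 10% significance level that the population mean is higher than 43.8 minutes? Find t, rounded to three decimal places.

H0: μ = 43.8; H1: μ > 43.8 (one-sample t-test, right-tailed).
t = (x̄ − μ₀)/(s/√n) = (46.6 − 43.8)/(7.23/√64) = 3.098
df = n − 1 = 63
p-value = P(T ≥ 3.098) ≈ 0.0015
Since p ≈ 0.0015 < α = 0.1, reject H0; the data support H1.

3.098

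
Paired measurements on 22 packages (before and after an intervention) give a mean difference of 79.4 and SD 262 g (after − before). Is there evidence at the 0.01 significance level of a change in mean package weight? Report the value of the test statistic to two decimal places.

H0: μ_d = 0; H1: μ_d ≠ 0 (paired t-test on the differences, two-sided).
t = d̄/(s_d/√n) = 79.4/(262/√22) = 1.42
df = n − 1 = 21
Two-sided p-value ≈ 0.170
Since p ≈ 0.170 > α = 0.01, fail to reject H0; the evidence is not statistically significant.

1.42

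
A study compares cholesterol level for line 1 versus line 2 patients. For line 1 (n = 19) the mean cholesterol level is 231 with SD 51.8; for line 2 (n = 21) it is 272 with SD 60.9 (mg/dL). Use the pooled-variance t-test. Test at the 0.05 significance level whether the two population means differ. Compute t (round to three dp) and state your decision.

Let group 1 = line 1, group 2 = line 2. H0: μ_1 = μ_2; H1: μ_1 ≠ μ_2 (two-sample pooled-variance t-test, two-sided).
s_p² = [(19−1)·51.8² + (21−1)·60.9²]/(19+21−2) = 3223.01
t = (231 − 272)/√[3223.01·(1/19 + 1/21)] = -2.281
df = n₁ + n₂ − 2 = 38
Two-sided p-value ≈ 0.028
Since p ≈ 0.028 < α = 0.05, reject H0; the evidence is statistically significant.

t = -2.281; reject H0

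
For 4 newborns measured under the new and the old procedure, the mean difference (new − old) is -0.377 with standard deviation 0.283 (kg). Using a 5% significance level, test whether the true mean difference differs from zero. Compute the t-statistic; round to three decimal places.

-2.664

H0: μ_d = 0; H1: μ_d ≠ 0 (paired t-test on the differences, two-sided).
t = d̄/(s_d/√n) = -0.377/(0.283/√4) = -2.664
df = n − 1 = 3
Two-sided p-value ≈ 0.0761
Since p ≈ 0.0761 > α = 0.05, fail to reject H0; the data do not provide sufficient evidence against H0.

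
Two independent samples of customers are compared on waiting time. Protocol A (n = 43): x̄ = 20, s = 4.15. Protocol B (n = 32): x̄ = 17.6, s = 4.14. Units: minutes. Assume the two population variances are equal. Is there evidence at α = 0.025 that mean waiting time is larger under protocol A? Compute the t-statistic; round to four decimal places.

2.4796

Let group 1 = protocol A, group 2 = protocol B. H0: μ_1 = μ_2; H1: μ_1 > μ_2 (two-sample pooled-variance t-test, right-tailed).
s_p² = [(43−1)·4.15² + (32−1)·4.14²]/(43+32−2) = 17.1873
t = (20 − 17.6)/√[17.1873·(1/43 + 1/32)] = 2.4796
df = n₁ + n₂ − 2 = 73
p-value = P(T ≥ 2.4796) ≈ 0.008
Since p ≈ 0.008 < α = 0.025, reject H0; the evidence is statistically significant.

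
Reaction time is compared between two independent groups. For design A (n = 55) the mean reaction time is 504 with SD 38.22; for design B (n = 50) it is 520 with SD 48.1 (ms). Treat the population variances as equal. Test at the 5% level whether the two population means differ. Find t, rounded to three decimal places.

Let group 1 = design A, group 2 = design B. H0: μ_1 = μ_2; H1: μ_1 ≠ μ_2 (two-sample pooled-variance t-test, two-sided).
s_p² = [(55−1)·38.22² + (50−1)·48.1²]/(55+50−2) = 1866.49
t = (504 − 520)/√[1866.49·(1/55 + 1/50)] = -1.895
df = n₁ + n₂ − 2 = 103
Two-sided p-value ≈ 0.061
Since p ≈ 0.061 > α = 0.05, fail to reject H0; the data do not provide sufficient evidence against H0.

-1.895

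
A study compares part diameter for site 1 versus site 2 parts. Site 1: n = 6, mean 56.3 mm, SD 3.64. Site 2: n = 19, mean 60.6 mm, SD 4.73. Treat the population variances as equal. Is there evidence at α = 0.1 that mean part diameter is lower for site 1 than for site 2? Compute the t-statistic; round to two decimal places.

-2.03

Let group 1 = site 1, group 2 = site 2. H0: μ_1 = μ_2; H1: μ_1 < μ_2 (two-sample pooled-variance t-test, left-tailed).
s_p² = [(6−1)·3.64² + (19−1)·4.73²]/(6+19−2) = 20.3896
t = (56.3 − 60.6)/√[20.3896·(1/6 + 1/19)] = -2.03
df = n₁ + n₂ − 2 = 23
p-value = P(T ≤ -2.03) ≈ 0.027
Since p ≈ 0.027 < α = 0.1, reject H0; the data support H1.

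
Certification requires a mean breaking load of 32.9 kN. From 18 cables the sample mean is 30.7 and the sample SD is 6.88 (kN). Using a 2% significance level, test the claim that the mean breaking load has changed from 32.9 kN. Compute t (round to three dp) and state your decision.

H0: μ = 32.9; H1: μ ≠ 32.9 (one-sample t-test, two-sided).
t = (x̄ − μ₀)/(s/√n) = (30.7 − 32.9)/(6.88/√18) = -1.357
df = n − 1 = 17
Two-sided p-value ≈ 0.1926
Since p ≈ 0.1926 > α = 0.02, fail to reject H0; the evidence is not statistically significant.

t = -1.357; fail to reject H0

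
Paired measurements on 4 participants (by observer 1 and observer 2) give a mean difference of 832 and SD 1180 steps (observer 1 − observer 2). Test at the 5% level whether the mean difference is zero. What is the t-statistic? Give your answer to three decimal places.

H0: μ_d = 0; H1: μ_d ≠ 0 (paired t-test on the differences, two-sided).
t = d̄/(s_d/√n) = 832/(1180/√4) = 1.410
df = n − 1 = 3
Two-sided p-value ≈ 0.253
Since p ≈ 0.253 > α = 0.05, fail to reject H0; the data do not provide sufficient evidence against H0.

1.410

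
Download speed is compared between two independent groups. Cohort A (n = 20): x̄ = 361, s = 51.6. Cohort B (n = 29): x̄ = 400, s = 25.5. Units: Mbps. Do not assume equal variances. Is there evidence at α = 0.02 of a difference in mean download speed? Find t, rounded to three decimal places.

Let group 1 = cohort A, group 2 = cohort B. H0: μ_1 = μ_2; H1: μ_1 ≠ μ_2 (Welch's two-sample t-test, two-sided).
t = (x̄_1 − x̄_2)/√(s_1²/n_1 + s_2²/n_2) = (361 − 400)/√(51.6²/20 + 25.5²/29) = -3.127
Welch–Satterthwaite df ≈ 25.45
Two-sided p-value ≈ 0.0044
Since p ≈ 0.0044 < α = 0.02, reject H0; the data support H1.

-3.127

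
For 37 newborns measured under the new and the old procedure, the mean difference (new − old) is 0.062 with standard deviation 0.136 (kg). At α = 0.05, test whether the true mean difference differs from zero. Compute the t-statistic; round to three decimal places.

H0: μ_d = 0; H1: μ_d ≠ 0 (paired t-test on the differences, two-sided).
t = d̄/(s_d/√n) = 0.062/(0.136/√37) = 2.773
df = n − 1 = 36
Two-sided p-value ≈ 0.0087
Since p ≈ 0.0087 < α = 0.05, reject H0; the evidence is statistically significant.

2.773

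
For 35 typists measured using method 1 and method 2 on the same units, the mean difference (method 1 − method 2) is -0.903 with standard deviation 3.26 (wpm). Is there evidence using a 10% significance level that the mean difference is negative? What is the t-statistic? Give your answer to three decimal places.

-1.639

H0: μ_d = 0; H1: μ_d < 0 (paired t-test on the differences, left-tailed).
t = d̄/(s_d/√n) = -0.903/(3.26/√35) = -1.639
df = n − 1 = 34
p-value = P(T ≤ -1.639) ≈ 0.0552
Since p ≈ 0.0552 < α = 0.1, reject H0; the evidence is statistically significant.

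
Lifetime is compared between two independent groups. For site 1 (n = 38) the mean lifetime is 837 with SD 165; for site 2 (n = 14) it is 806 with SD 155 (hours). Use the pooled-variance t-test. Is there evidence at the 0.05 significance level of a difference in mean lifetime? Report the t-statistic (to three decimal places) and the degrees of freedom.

Let group 1 = site 1, group 2 = site 2. H0: μ_1 = μ_2; H1: μ_1 ≠ μ_2 (two-sample pooled-variance t-test, two-sided).
s_p² = [(38−1)·165² + (14−1)·155²]/(38+14−2) = 26393
t = (837 − 806)/√[26393·(1/38 + 1/14)] = 0.610
df = n₁ + n₂ − 2 = 50
Two-sided p-value ≈ 0.544
Since p ≈ 0.544 > α = 0.05, fail to reject H0; the evidence is not statistically significant.

t = 0.610, df = 50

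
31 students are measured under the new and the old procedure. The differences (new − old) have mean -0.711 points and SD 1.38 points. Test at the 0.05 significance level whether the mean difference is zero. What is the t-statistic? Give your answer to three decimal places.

H0: μ_d = 0; H1: μ_d ≠ 0 (paired t-test on the differences, two-sided).
t = d̄/(s_d/√n) = -0.711/(1.38/√31) = -2.869
df = n − 1 = 30
Two-sided p-value ≈ 0.0075
Since p ≈ 0.0075 < α = 0.05, reject H0; the evidence is statistically significant.

-2.869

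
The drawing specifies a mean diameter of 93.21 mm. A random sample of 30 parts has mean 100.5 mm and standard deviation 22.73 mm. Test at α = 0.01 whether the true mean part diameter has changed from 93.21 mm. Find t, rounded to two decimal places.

H0: μ = 93.21; H1: μ ≠ 93.21 (one-sample t-test, two-sided).
t = (x̄ − μ₀)/(s/√n) = (100.5 − 93.21)/(22.73/√30) = 1.76
df = n − 1 = 29
Two-sided p-value ≈ 0.090
Since p ≈ 0.090 > α = 0.01, fail to reject H0; the data do not provide sufficient evidence against H0.

1.76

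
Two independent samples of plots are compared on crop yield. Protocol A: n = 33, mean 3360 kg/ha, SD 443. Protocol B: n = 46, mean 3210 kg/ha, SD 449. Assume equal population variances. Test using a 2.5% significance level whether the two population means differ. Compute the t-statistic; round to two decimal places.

Let group 1 = protocol A, group 2 = protocol B. H0: μ_1 = μ_2; H1: μ_1 ≠ μ_2 (two-sample pooled-variance t-test, two-sided).
s_p² = [(33−1)·443² + (46−1)·449²]/(33+46−2) = 199377
t = (3360 − 3210)/√[199377·(1/33 + 1/46)] = 1.47
df = n₁ + n₂ − 2 = 77
Two-sided p-value ≈ 0.145
Since p ≈ 0.145 > α = 0.025, fail to reject H0; the data do not provide sufficient evidence against H0.

1.47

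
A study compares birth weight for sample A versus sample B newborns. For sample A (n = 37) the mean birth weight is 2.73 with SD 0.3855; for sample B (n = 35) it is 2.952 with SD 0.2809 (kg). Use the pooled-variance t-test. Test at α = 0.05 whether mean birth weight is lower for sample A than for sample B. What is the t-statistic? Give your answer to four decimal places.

Let group 1 = sample A, group 2 = sample B. H0: μ_1 = μ_2; H1: μ_1 < μ_2 (two-sample pooled-variance t-test, left-tailed).
s_p² = [(37−1)·0.3855² + (35−1)·0.2809²]/(37+35−2) = 0.114753
t = (2.73 − 2.952)/√[0.114753·(1/37 + 1/35)] = -2.7793
df = n₁ + n₂ − 2 = 70
p-value = P(T ≤ -2.7793) ≈ 0.0035
Since p ≈ 0.0035 < α = 0.05, reject H0; the data support H1.

-2.7793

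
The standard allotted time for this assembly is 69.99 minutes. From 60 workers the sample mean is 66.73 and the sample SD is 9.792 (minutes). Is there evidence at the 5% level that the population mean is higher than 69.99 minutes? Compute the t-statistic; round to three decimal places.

H0: μ = 69.99; H1: μ > 69.99 (one-sample t-test, right-tailed).
t = (x̄ − μ₀)/(s/√n) = (66.73 − 69.99)/(9.792/√60) = -2.579
df = n − 1 = 59
p-value = P(T ≥ -2.579) ≈ 0.994
Since p ≈ 0.994 > α = 0.05, fail to reject H0; the evidence is not statistically significant.

-2.579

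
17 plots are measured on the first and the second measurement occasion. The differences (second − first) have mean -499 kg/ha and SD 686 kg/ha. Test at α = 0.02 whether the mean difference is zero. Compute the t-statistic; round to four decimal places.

-2.9992

H0: μ_d = 0; H1: μ_d ≠ 0 (paired t-test on the differences, two-sided).
t = d̄/(s_d/√n) = -499/(686/√17) = -2.9992
df = n − 1 = 16
Two-sided p-value ≈ 0.0085
Since p ≈ 0.0085 < α = 0.02, reject H0; the data support H1.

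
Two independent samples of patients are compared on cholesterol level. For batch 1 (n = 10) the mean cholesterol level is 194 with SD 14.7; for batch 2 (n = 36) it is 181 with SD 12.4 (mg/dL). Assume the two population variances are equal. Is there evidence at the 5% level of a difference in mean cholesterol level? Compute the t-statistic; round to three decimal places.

2.818

Let group 1 = batch 1, group 2 = batch 2. H0: μ_1 = μ_2; H1: μ_1 ≠ μ_2 (two-sample pooled-variance t-test, two-sided).
s_p² = [(10−1)·14.7² + (36−1)·12.4²]/(10+36−2) = 166.509
t = (194 − 181)/√[166.509·(1/10 + 1/36)] = 2.818
df = n₁ + n₂ − 2 = 44
Two-sided p-value ≈ 0.0072
Since p ≈ 0.0072 < α = 0.05, reject H0; the evidence is statistically significant.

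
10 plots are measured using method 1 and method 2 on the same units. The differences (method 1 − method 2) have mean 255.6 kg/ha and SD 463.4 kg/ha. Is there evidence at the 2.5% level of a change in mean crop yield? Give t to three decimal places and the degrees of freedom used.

t = 1.744, df = 9

H0: μ_d = 0; H1: μ_d ≠ 0 (paired t-test on the differences, two-sided).
t = d̄/(s_d/√n) = 255.6/(463.4/√10) = 1.744
df = n − 1 = 9
Two-sided p-value ≈ 0.1151
Since p ≈ 0.1151 > α = 0.025, fail to reject H0; the data do not provide sufficient evidence against H0.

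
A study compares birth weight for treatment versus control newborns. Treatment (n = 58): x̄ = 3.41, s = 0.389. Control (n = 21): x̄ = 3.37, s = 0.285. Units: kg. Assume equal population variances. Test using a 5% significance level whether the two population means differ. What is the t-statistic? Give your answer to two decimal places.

0.43

Let group 1 = treatment, group 2 = control. H0: μ_1 = μ_2; H1: μ_1 ≠ μ_2 (two-sample pooled-variance t-test, two-sided).
s_p² = [(58−1)·0.389² + (21−1)·0.285²]/(58+21−2) = 0.133114
t = (3.41 − 3.37)/√[0.133114·(1/58 + 1/21)] = 0.43
df = n₁ + n₂ − 2 = 77
Two-sided p-value ≈ 0.668
Since p ≈ 0.668 > α = 0.05, fail to reject H0; the evidence is not statistically significant.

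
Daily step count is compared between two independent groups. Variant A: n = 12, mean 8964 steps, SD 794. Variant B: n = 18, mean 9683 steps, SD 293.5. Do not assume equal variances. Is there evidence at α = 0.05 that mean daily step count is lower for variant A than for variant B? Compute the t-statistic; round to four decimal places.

Let group 1 = variant A, group 2 = variant B. H0: μ_1 = μ_2; H1: μ_1 < μ_2 (Welch's two-sample t-test, left-tailed).
t = (x̄_1 − x̄_2)/√(s_1²/n_1 + s_2²/n_2) = (8964 − 9683)/√(794²/12 + 293.5²/18) = -3.0031
Welch–Satterthwaite df ≈ 13.03
p-value = P(T ≤ -3.0031) ≈ 0.0051
Since p ≈ 0.0051 < α = 0.05, reject H0; the evidence is statistically significant.

-3.0031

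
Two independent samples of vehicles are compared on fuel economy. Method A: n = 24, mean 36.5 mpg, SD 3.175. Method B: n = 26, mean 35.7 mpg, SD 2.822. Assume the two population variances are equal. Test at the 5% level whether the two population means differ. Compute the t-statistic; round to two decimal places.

Let group 1 = method A, group 2 = method B. H0: μ_1 = μ_2; H1: μ_1 ≠ μ_2 (two-sample pooled-variance t-test, two-sided).
s_p² = [(24−1)·3.175² + (26−1)·2.822²]/(24+26−2) = 8.97805
t = (36.5 − 35.7)/√[8.97805·(1/24 + 1/26)] = 0.94
df = n₁ + n₂ − 2 = 48
Two-sided p-value ≈ 0.350
Since p ≈ 0.350 > α = 0.05, fail to reject H0; the evidence is not statistically significant.

0.94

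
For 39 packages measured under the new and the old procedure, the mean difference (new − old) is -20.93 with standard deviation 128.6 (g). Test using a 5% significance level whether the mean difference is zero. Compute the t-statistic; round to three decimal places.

H0: μ_d = 0; H1: μ_d ≠ 0 (paired t-test on the differences, two-sided).
t = d̄/(s_d/√n) = -20.93/(128.6/√39) = -1.016
df = n − 1 = 38
Two-sided p-value ≈ 0.3159
Since p ≈ 0.3159 > α = 0.05, fail to reject H0; the evidence is not statistically significant.

-1.016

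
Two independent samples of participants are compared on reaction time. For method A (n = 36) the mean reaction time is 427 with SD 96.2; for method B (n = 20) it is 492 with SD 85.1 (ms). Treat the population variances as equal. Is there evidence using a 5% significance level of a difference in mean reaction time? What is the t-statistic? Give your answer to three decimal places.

-2.521

Let group 1 = method A, group 2 = method B. H0: μ_1 = μ_2; H1: μ_1 ≠ μ_2 (two-sample pooled-variance t-test, two-sided).
s_p² = [(36−1)·96.2² + (20−1)·85.1²]/(36+20−2) = 8546.36
t = (427 − 492)/√[8546.36·(1/36 + 1/20)] = -2.521
df = n₁ + n₂ − 2 = 54
Two-sided p-value ≈ 0.0147
Since p ≈ 0.0147 < α = 0.05, reject H0; the data support H1.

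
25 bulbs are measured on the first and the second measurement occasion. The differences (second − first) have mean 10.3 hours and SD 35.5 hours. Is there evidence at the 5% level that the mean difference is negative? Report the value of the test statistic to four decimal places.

H0: μ_d = 0; H1: μ_d < 0 (paired t-test on the differences, left-tailed).
t = d̄/(s_d/√n) = 10.3/(35.5/√25) = 1.4507
df = n − 1 = 24
p-value = P(T ≤ 1.4507) ≈ 0.9201
Since p ≈ 0.9201 > α = 0.05, fail to reject H0; the data do not provide sufficient evidence against H0.

1.4507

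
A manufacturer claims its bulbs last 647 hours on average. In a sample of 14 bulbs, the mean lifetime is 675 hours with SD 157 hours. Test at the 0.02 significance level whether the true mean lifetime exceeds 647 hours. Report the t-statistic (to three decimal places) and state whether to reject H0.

t = 0.667; fail to reject H0

H0: μ = 647; H1: μ > 647 (one-sample t-test, right-tailed).
t = (x̄ − μ₀)/(s/√n) = (675 − 647)/(157/√14) = 0.667
df = n − 1 = 13
p-value = P(T ≥ 0.667) ≈ 0.258
Since p ≈ 0.258 > α = 0.02, fail to reject H0; the evidence is not statistically significant.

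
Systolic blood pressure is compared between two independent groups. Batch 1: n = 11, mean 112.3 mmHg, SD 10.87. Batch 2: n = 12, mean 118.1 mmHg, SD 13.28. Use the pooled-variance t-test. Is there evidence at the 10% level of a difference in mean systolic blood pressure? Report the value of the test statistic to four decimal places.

-1.1397

Let group 1 = batch 1, group 2 = batch 2. H0: μ_1 = μ_2; H1: μ_1 ≠ μ_2 (two-sample pooled-variance t-test, two-sided).
s_p² = [(11−1)·10.87² + (12−1)·13.28²]/(11+12−2) = 148.643
t = (112.3 − 118.1)/√[148.643·(1/11 + 1/12)] = -1.1397
df = n₁ + n₂ − 2 = 21
Two-sided p-value ≈ 0.2673
Since p ≈ 0.2673 > α = 0.1, fail to reject H0; the data do not provide sufficient evidence against H0.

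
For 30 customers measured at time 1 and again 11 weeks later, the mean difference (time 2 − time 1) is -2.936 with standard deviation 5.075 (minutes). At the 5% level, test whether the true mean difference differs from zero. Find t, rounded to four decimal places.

H0: μ_d = 0; H1: μ_d ≠ 0 (paired t-test on the differences, two-sided).
t = d̄/(s_d/√n) = -2.936/(5.075/√30) = -3.1687
df = n − 1 = 29
Two-sided p-value ≈ 0.0036
Since p ≈ 0.0036 < α = 0.05, reject H0; the evidence is statistically significant.

-3.1687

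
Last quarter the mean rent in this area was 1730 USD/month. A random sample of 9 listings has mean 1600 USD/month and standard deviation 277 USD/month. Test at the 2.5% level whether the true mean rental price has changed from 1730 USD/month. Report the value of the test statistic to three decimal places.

-1.408

H0: μ = 1730; H1: μ ≠ 1730 (one-sample t-test, two-sided).
t = (x̄ − μ₀)/(s/√n) = (1600 − 1730)/(277/√9) = -1.408
df = n − 1 = 8
Two-sided p-value ≈ 0.1968
Since p ≈ 0.1968 > α = 0.025, fail to reject H0; the data do not provide sufficient evidence against H0.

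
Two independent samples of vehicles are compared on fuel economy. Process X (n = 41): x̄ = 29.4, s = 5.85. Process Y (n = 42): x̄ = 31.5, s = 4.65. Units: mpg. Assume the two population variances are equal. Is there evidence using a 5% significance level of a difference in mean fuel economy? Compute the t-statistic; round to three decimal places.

Let group 1 = process X, group 2 = process Y. H0: μ_1 = μ_2; H1: μ_1 ≠ μ_2 (two-sample pooled-variance t-test, two-sided).
s_p² = [(41−1)·5.85² + (42−1)·4.65²]/(41+42−2) = 27.8447
t = (29.4 − 31.5)/√[27.8447·(1/41 + 1/42)] = -1.813
df = n₁ + n₂ − 2 = 81
Two-sided p-value ≈ 0.0736
Since p ≈ 0.0736 > α = 0.05, fail to reject H0; the data do not provide sufficient evidence against H0.

-1.813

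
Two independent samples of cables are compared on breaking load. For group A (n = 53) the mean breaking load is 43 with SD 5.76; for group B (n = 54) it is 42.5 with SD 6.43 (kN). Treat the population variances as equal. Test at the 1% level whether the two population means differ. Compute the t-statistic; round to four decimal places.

Let group 1 = group A, group 2 = group B. H0: μ_1 = μ_2; H1: μ_1 ≠ μ_2 (two-sample pooled-variance t-test, two-sided).
s_p² = [(53−1)·5.76² + (54−1)·6.43²]/(53+54−2) = 37.3001
t = (43 − 42.5)/√[37.3001·(1/53 + 1/54)] = 0.4234
df = n₁ + n₂ − 2 = 105
Two-sided p-value ≈ 0.673
Since p ≈ 0.673 > α = 0.01, fail to reject H0; the data do not provide sufficient evidence against H0.

0.4234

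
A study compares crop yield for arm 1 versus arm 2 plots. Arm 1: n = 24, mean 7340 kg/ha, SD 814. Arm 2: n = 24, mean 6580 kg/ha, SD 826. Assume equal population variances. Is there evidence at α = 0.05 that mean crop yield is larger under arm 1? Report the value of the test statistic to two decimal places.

3.21

Let group 1 = arm 1, group 2 = arm 2. H0: μ_1 = μ_2; H1: μ_1 > μ_2 (two-sample pooled-variance t-test, right-tailed).
s_p² = [(24−1)·814² + (24−1)·826²]/(24+24−2) = 672436
t = (7340 − 6580)/√[672436·(1/24 + 1/24)] = 3.21
df = n₁ + n₂ − 2 = 46
p-value = P(T ≥ 3.21) ≈ 0.0012
Since p ≈ 0.0012 < α = 0.05, reject H0; the data support H1.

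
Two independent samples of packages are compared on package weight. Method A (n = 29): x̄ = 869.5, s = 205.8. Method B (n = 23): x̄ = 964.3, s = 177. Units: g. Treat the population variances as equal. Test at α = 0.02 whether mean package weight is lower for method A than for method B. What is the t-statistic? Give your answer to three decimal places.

Let group 1 = method A, group 2 = method B. H0: μ_1 = μ_2; H1: μ_1 < μ_2 (two-sample pooled-variance t-test, left-tailed).
s_p² = [(29−1)·205.8² + (23−1)·177²]/(29+23−2) = 37502.8
t = (869.5 − 964.3)/√[37502.8·(1/29 + 1/23)] = -1.753
df = n₁ + n₂ − 2 = 50
p-value = P(T ≤ -1.753) ≈ 0.043
Since p ≈ 0.043 > α = 0.02, fail to reject H0; the evidence is not statistically significant.

-1.753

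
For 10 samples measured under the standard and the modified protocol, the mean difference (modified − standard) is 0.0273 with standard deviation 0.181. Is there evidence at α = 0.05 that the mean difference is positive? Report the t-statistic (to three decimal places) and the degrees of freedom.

t = 0.477, df = 9

H0: μ_d = 0; H1: μ_d > 0 (paired t-test on the differences, right-tailed).
t = d̄/(s_d/√n) = 0.0273/(0.181/√10) = 0.477
df = n − 1 = 9
p-value = P(T ≥ 0.477) ≈ 0.322
Since p ≈ 0.322 > α = 0.05, fail to reject H0; the data do not provide sufficient evidence against H0.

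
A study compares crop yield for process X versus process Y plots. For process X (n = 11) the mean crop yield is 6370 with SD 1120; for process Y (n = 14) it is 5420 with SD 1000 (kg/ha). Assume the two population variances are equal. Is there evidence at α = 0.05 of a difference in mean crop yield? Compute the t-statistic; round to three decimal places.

2.237

Let group 1 = process X, group 2 = process Y. H0: μ_1 = μ_2; H1: μ_1 ≠ μ_2 (two-sample pooled-variance t-test, two-sided).
s_p² = [(11−1)·1120² + (14−1)·1000²]/(11+14−2) = 1110610
t = (6370 − 5420)/√[1110610·(1/11 + 1/14)] = 2.237
df = n₁ + n₂ − 2 = 23
Two-sided p-value ≈ 0.035
Since p ≈ 0.035 < α = 0.05, reject H0; the evidence is statistically significant.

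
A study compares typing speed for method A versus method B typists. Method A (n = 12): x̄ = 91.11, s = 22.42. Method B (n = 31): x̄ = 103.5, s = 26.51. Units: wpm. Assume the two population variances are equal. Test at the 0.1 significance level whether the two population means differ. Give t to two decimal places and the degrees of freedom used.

t = -1.43, df = 41

Let group 1 = method A, group 2 = method B. H0: μ_1 = μ_2; H1: μ_1 ≠ μ_2 (two-sample pooled-variance t-test, two-sided).
s_p² = [(12−1)·22.42² + (31−1)·26.51²]/(12+31−2) = 649.088
t = (91.11 − 103.5)/√[649.088·(1/12 + 1/31)] = -1.43
df = n₁ + n₂ − 2 = 41
Two-sided p-value ≈ 0.160
Since p ≈ 0.160 > α = 0.1, fail to reject H0; the data do not provide sufficient evidence against H0.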